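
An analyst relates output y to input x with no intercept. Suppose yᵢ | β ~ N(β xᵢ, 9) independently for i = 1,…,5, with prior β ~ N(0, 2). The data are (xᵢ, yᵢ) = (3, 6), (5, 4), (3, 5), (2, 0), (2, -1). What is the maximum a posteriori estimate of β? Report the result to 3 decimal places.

log p(β | y) = −Σ(yᵢ − βxᵢ)²/(2·9) − β²/(2·2) + const.
Setting the derivative to zero: Σxᵢ(yᵢ − βxᵢ)/9 − β/2 = 0, so β = Σxᵢyᵢ / (Σxᵢ² + σ²/τ²).
Σxᵢyᵢ = 3·6 + 5·4 + 3·5 + 2·0 + 2·(-1) = 51; Σxᵢ² = 51; σ²/τ² = 4.5.
β̂_MAP = 51 / (51 + 4.5) = 51/55.5 ≈ 0.919.

β̂_MAP = 0.919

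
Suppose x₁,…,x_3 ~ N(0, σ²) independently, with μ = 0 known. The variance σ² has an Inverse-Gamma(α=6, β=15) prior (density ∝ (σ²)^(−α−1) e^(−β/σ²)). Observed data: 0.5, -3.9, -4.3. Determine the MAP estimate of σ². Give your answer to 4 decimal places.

σ̂²_MAP = 3.7618

Sum of squared deviations about the known mean: SS = (0.5−0)² + (-3.9−0)² + (-4.3−0)² = 33.95.
The Normal likelihood contributes (σ²)^(−n/2) exp(−SS/(2σ²)), so the posterior is Inverse-Gamma(α + n/2, β + SS/2) = Inverse-Gamma(7.5, 31.975).
The mode of Inverse-Gamma(a, b) is b/(a+1) = 31.975/8.5 ≈ 3.7618.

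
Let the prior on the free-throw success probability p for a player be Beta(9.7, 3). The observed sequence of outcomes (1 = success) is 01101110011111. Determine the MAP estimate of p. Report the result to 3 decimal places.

p̂_MAP = 0.757

Prior: Beta(9.7, 3).
Data: 10 successes in 14 trials (from the sequence). The binomial likelihood contributes p^10(1−p)^4, so the posterior is Beta(9.7+10, 3+4) = Beta(19.7, 7).
For Beta(a, b) with a, b > 1 the mode is (a−1)/(a+b−2) = 18.7/24.7 ≈ 0.757.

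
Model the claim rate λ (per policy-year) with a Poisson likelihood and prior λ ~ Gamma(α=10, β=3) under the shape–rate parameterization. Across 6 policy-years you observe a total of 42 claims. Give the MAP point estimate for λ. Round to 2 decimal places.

λ̂_MAP = 5.67

Σxᵢ = 42, n = 6.
Posterior ∝ λ^9e^(−3λ) · λ^42e^(−6λ) = λ^51e^(−9λ), i.e. Gamma(shape=52, rate=9).
The mode of a Gamma(a, b) with a ≥ 1 (shape–rate) is (a−1)/b = 51/9 ≈ 5.67.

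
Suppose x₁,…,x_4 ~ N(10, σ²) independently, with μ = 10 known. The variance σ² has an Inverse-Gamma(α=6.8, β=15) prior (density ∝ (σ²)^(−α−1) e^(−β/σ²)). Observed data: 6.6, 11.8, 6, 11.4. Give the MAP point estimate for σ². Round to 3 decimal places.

Sum of squared deviations about the known mean: SS = (6.6−10)² + (11.8−10)² + (6−10)² + (11.4−10)² = 32.76.
The Normal likelihood contributes (σ²)^(−n/2) exp(−SS/(2σ²)), so the posterior is Inverse-Gamma(α + n/2, β + SS/2) = Inverse-Gamma(8.8, 31.38).
The mode of Inverse-Gamma(a, b) is b/(a+1) = 31.38/9.8 ≈ 3.202.

σ̂²_MAP = 3.202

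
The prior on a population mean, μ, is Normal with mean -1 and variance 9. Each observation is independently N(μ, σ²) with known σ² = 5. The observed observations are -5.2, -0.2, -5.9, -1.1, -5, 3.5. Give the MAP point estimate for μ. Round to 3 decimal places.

n = 6; x̄ = ((-5.2) + (-0.2) + (-5.9) + (-1.1) + (-5) + 3.5)/6 = -13.9/6 = -139/60 ≈ -2.3167.
For a Normal prior and Normal likelihood with known variance, the posterior is Normal; its mode equals its mean, the precision-weighted average.
Prior precision 1/σ₀² = 1/9; data precision n/σ² = 6/5 = 1.2.
μ̂ = ((1/9)·(-1) + 1.2·(-139/60)) / (1/9 + 1.2) = (-1301/450)/(59/45) = -1301/590 ≈ -2.205.

μ̂_MAP = -2.205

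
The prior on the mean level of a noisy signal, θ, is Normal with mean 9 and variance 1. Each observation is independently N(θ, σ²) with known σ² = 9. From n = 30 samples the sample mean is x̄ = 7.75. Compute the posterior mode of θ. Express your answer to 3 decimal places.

n = 30, x̄ = 7.75.
For a Normal prior and Normal likelihood with known variance, the posterior is Normal; its mode equals its mean, the precision-weighted average.
Prior precision 1/σ₀² = 1/1 = 1; data precision n/σ² = 30/9 = 10/3.
θ̂ = (1·9 + (10/3)·7.75) / (1 + 10/3) = (209/6)/(13/3) = 209/26 ≈ 8.038.

θ̂_MAP = 8.038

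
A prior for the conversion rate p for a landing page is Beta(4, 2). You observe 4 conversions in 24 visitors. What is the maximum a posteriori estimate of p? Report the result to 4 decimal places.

p̂_MAP = 0.2500

Prior: Beta(4, 2).
Data: 4 successes in 24 trials. The binomial likelihood contributes p^4(1−p)^20, so the posterior is Beta(4+4, 2+20) = Beta(8, 22).
For Beta(a, b) with a, b > 1 the mode is (a−1)/(a+b−2) = 7/28 ≈ 0.2500.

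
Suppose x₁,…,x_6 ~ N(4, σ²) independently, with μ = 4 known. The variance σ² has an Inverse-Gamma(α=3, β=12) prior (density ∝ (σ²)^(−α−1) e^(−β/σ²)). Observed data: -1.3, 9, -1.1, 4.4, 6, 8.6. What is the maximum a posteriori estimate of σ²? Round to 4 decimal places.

σ̂²_MAP = 9.1729

Sum of squared deviations about the known mean: SS = (-1.3−4)² + (9−4)² + (-1.1−4)² + (4.4−4)² + (6−4)² + (8.6−4)² = 104.42.
The Normal likelihood contributes (σ²)^(−n/2) exp(−SS/(2σ²)), so the posterior is Inverse-Gamma(α + n/2, β + SS/2) = Inverse-Gamma(6, 64.21).
The mode of Inverse-Gamma(a, b) is b/(a+1) = 64.21/7 ≈ 9.1729.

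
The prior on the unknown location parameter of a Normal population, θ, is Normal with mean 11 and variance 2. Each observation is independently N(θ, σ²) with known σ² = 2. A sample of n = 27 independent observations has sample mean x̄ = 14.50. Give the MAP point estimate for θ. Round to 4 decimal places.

n = 27, x̄ = 14.50.
For a Normal prior and Normal likelihood with known variance, the posterior is Normal; its mode equals its mean, the precision-weighted average.
Prior precision 1/σ₀² = 1/2 = 0.5; data precision n/σ² = 27/2 = 13.5.
θ̂ = (0.5·11 + 13.5·14.5) / (0.5 + 13.5) = 201.25/14 = 14.3750.

θ̂_MAP = 14.3750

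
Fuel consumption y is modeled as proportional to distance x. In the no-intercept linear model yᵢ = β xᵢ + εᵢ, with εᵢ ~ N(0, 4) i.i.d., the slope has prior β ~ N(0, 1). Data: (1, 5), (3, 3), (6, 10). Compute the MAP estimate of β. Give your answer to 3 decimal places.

log p(β | y) = −Σ(yᵢ − βxᵢ)²/(2·4) − β²/(2·1) + const.
Setting the derivative to zero: Σxᵢ(yᵢ − βxᵢ)/4 − β/1 = 0, so β = Σxᵢyᵢ / (Σxᵢ² + σ²/τ²).
Σxᵢyᵢ = 1·5 + 3·3 + 6·10 = 74; Σxᵢ² = 46; σ²/τ² = 4.
β̂_MAP = 74 / (46 + 4) = 74/50 ≈ 1.480.

β̂_MAP = 1.480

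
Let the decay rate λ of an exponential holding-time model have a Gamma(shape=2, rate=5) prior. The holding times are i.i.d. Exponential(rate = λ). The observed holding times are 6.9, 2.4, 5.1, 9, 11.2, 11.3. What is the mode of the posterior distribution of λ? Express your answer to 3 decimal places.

The Exponential(rate=λ) likelihood is ∝ λ^n e^(−λΣtᵢ). Here n = 6 and Σtᵢ = 6.9 + 2.4 + 5.1 + 9 + 11.2 + 11.3 = 45.9.
Posterior ∝ λe^(−5λ) · λ^6e^(−45.9λ) = λ^7e^(−50.9λ), i.e. Gamma(8, 50.9).
Mode = (a−1)/b = 7/50.9 ≈ 0.138.

λ̂_MAP = 0.138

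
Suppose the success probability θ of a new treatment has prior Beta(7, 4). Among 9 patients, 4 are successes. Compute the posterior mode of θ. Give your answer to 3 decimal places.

Prior: Beta(7, 4).
Data: 4 successes in 9 trials. The binomial likelihood contributes θ^4(1−θ)^5, so the posterior is Beta(7+4, 4+5) = Beta(11, 9).
For Beta(a, b) with a, b > 1 the mode is (a−1)/(a+b−2) = 10/18 ≈ 0.556.

θ̂_MAP = 0.556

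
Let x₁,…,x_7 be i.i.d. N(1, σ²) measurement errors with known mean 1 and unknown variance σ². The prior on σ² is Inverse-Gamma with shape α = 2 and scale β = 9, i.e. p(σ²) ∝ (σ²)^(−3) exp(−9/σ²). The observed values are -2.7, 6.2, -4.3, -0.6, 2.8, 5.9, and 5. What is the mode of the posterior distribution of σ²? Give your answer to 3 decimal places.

σ̂²_MAP = 10.202

Sum of squared deviations about the known mean: SS = (-2.7−1)² + (6.2−1)² + (-4.3−1)² + (-0.6−1)² + (2.8−1)² + (5.9−1)² + (5−1)² = 114.63.
The Normal likelihood contributes (σ²)^(−n/2) exp(−SS/(2σ²)), so the posterior is Inverse-Gamma(α + n/2, β + SS/2) = Inverse-Gamma(5.5, 66.315).
The mode of Inverse-Gamma(a, b) is b/(a+1) = 66.315/6.5 ≈ 10.202.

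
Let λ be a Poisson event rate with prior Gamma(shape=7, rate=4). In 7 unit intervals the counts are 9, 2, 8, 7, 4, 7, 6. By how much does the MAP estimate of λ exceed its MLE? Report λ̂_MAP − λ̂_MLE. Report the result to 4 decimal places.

MAP − MLE = -1.6883

Σxᵢ = 43. Posterior is Gamma(50, 11); MAP = (50−1)/11 = 49/11 ≈ 4.45455.
MLE = x̄ = 43/7 ≈ 6.14286.
Difference = 49/11 − 43/7 = -130/77 ≈ -1.6883.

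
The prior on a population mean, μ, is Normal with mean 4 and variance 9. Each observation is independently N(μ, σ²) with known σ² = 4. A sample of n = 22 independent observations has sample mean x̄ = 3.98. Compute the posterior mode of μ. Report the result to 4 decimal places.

μ̂_MAP = 3.9804

n = 22, x̄ = 3.98.
For a Normal prior and Normal likelihood with known variance, the posterior is Normal; its mode equals its mean, the precision-weighted average.
Prior precision 1/σ₀² = 1/9; data precision n/σ² = 22/4 = 5.5.
μ̂ = ((1/9)·4 + 5.5·3.98) / (1/9 + 5.5) = (20101/900)/(101/18) = 20101/5050 ≈ 3.9804.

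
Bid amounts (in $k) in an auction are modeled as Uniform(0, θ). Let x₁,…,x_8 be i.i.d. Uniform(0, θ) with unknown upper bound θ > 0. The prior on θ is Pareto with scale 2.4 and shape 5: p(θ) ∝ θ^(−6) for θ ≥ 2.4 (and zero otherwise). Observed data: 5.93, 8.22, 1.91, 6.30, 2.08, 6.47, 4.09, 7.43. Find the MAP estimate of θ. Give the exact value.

θ̂_MAP = 8.22

The Uniform(0, θ) likelihood is θ^(−n) for θ ≥ max(xᵢ), zero otherwise. Here max(xᵢ) = 8.22.
Posterior ∝ θ^(−6) · θ^(−8) = θ^(−14) on θ ≥ max(2.4, 8.22) = 8.22.
This density is strictly decreasing in θ, so the posterior mode lies at the lower boundary of the support.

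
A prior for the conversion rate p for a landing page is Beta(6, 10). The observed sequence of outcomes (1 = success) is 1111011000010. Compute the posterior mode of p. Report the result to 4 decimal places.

p̂_MAP = 0.4444

Prior: Beta(6, 10).
Data: 7 successes in 13 trials (from the sequence). The binomial likelihood contributes p^7(1−p)^6, so the posterior is Beta(6+7, 10+6) = Beta(13, 16).
For Beta(a, b) with a, b > 1 the mode is (a−1)/(a+b−2) = 12/27 ≈ 0.4444.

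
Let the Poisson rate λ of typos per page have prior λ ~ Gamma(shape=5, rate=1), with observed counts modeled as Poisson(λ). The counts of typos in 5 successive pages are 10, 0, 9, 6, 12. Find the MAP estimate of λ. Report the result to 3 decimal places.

Σxᵢ = 10+0+9+6+12 = 37, with n = 5.
Posterior ∝ λ^4e^(−1λ) · λ^37e^(−5λ) = λ^41e^(−6λ), i.e. Gamma(shape=42, rate=6).
The mode of a Gamma(a, b) with a ≥ 1 (shape–rate) is (a−1)/b = 41/6 ≈ 6.833.

λ̂_MAP = 6.833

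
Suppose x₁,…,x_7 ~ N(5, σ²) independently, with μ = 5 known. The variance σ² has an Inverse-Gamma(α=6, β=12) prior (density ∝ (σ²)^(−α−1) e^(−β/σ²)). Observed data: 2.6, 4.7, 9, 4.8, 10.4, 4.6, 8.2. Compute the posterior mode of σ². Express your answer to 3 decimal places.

Sum of squared deviations about the known mean: SS = (2.6−5)² + (4.7−5)² + (9−5)² + (4.8−5)² + (10.4−5)² + (4.6−5)² + (8.2−5)² = 61.45.
The Normal likelihood contributes (σ²)^(−n/2) exp(−SS/(2σ²)), so the posterior is Inverse-Gamma(α + n/2, β + SS/2) = Inverse-Gamma(9.5, 42.725).
The mode of Inverse-Gamma(a, b) is b/(a+1) = 42.725/10.5 ≈ 4.069.

σ̂²_MAP = 4.069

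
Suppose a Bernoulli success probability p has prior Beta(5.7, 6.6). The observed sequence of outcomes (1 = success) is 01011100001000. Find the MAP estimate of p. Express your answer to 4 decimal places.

p̂_MAP = 0.3992

Prior: Beta(5.7, 6.6).
Data: 5 successes in 14 trials (from the sequence). The binomial likelihood contributes p^5(1−p)^9, so the posterior is Beta(5.7+5, 6.6+9) = Beta(10.7, 15.6).
For Beta(a, b) with a, b > 1 the mode is (a−1)/(a+b−2) = 9.7/24.3 ≈ 0.3992.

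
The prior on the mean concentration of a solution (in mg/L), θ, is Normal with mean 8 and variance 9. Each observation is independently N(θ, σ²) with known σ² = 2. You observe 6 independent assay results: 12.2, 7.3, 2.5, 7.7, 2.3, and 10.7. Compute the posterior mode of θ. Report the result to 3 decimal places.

θ̂_MAP = 7.148

n = 6; x̄ = (12.2 + 7.3 + 2.5 + 7.7 + 2.3 + 10.7)/6 = 42.7/6 = 427/60 ≈ 7.1167.
For a Normal prior and Normal likelihood with known variance, the posterior is Normal; its mode equals its mean, the precision-weighted average.
Prior precision 1/σ₀² = 1/9; data precision n/σ² = 6/2 = 3.
θ̂ = ((1/9)·8 + 3·(427/60)) / (1/9 + 3) = (4003/180)/(28/9) = 4003/560 ≈ 7.148.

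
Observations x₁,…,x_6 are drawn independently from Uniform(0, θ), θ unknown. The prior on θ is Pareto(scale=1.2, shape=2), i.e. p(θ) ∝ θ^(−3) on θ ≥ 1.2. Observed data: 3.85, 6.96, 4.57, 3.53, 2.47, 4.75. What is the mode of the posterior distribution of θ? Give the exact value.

The Uniform(0, θ) likelihood is θ^(−n) for θ ≥ max(xᵢ), zero otherwise. Here max(xᵢ) = 6.96.
Posterior ∝ θ^(−3) · θ^(−6) = θ^(−9) on θ ≥ max(1.2, 6.96) = 6.96.
This density is strictly decreasing in θ, so the posterior mode lies at the lower boundary of the support.

θ̂_MAP = 6.96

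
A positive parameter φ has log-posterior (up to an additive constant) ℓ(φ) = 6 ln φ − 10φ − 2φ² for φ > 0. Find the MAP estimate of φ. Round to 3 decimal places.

φ̂_MAP = 0.500

ℓ'(φ) = 6/φ − 10 − 4φ. Setting this to zero and multiplying by φ: 4φ² + 10φ − 6 = 0.
φ = (−10 + √(10² + 4·4·6)) / (2·4) = (−10 + √196) / 8 = (−10 + 14)/8 = 1/2.
ℓ''(φ) = −6/φ² − 4 < 0, confirming a maximum.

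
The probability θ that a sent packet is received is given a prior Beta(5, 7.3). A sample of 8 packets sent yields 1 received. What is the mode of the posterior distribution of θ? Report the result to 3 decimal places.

Prior: Beta(5, 7.3).
Data: 1 success in 8 trials. The binomial likelihood contributes θ(1−θ)^7, so the posterior is Beta(5+1, 7.3+7) = Beta(6, 14.3).
For Beta(a, b) with a, b > 1 the mode is (a−1)/(a+b−2) = 5/18.3 ≈ 0.273.

θ̂_MAP = 0.273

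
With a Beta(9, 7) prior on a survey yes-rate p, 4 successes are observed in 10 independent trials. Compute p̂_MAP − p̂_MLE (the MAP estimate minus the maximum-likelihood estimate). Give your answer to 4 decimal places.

MAP − MLE = 0.1000

Posterior is Beta(13, 13); MAP = (13−1)/(26−2) = 12/24 ≈ 0.50000.
MLE ignores the prior: p̂_MLE = k/n = 4/10 ≈ 0.40000.
Difference = 12/24 − 4/10 = 1/10 ≈ 0.1000.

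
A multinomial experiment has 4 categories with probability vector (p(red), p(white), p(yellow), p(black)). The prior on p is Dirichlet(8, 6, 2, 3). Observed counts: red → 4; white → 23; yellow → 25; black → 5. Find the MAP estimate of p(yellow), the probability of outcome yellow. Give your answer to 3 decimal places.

The posterior is Dirichlet(αᵢ + nᵢ) = Dirichlet(12, 29, 27, 8).
For a Dirichlet(a₁,…,a_K) with all aᵢ > 1, the mode has j-th component (aⱼ − 1)/(Σaᵢ − K).
Here Σaᵢ = 76 and K = 4, so p(yellow) = (27 − 1)/(76 − 4) = 26/72 ≈ 0.361.

MAP estimate of p(yellow) = 0.361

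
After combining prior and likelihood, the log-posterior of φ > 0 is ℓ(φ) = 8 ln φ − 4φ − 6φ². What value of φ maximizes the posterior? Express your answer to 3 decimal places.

ℓ'(φ) = 8/φ − 4 − 12φ. Setting this to zero and multiplying by φ: 12φ² + 4φ − 8 = 0.
φ = (−4 + √(4² + 4·12·8)) / (2·12) = (−4 + √400) / 24 = (−4 + 20)/24 = 2/3.
ℓ''(φ) = −8/φ² − 12 < 0, confirming a maximum.

φ̂_MAP = 0.667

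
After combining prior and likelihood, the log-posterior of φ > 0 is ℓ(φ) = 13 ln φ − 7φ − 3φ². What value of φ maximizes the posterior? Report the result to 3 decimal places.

φ̂_MAP = 1.000

ℓ'(φ) = 13/φ − 7 − 6φ. Setting this to zero and multiplying by φ: 6φ² + 7φ − 13 = 0.
φ = (−7 + √(7² + 4·6·13)) / (2·6) = (−7 + √361) / 12 = (−7 + 19)/12 = 1.
ℓ''(φ) = −13/φ² − 6 < 0, confirming a maximum.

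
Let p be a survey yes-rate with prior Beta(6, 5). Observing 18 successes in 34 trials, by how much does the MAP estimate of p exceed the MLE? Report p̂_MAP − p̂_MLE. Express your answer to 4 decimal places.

MAP − MLE = 0.0055

Posterior is Beta(24, 21); MAP = (24−1)/(45−2) = 23/43 ≈ 0.53488.
MLE ignores the prior: p̂_MLE = k/n = 18/34 ≈ 0.52941.
Difference = 23/43 − 18/34 = 4/731 ≈ 0.0055.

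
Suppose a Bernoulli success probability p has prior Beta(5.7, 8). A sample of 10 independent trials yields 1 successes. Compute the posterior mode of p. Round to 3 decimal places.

Prior: Beta(5.7, 8).
Data: 1 success in 10 trials. The binomial likelihood contributes p(1−p)^9, so the posterior is Beta(5.7+1, 8+9) = Beta(6.7, 17).
For Beta(a, b) with a, b > 1 the mode is (a−1)/(a+b−2) = 5.7/21.7 ≈ 0.263.

p̂_MAP = 0.263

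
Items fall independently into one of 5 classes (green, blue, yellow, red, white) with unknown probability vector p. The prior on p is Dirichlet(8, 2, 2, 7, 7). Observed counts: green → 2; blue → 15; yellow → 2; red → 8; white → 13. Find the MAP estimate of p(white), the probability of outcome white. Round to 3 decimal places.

The posterior is Dirichlet(αᵢ + nᵢ) = Dirichlet(10, 17, 4, 15, 20).
For a Dirichlet(a₁,…,a_K) with all aᵢ > 1, the mode has j-th component (aⱼ − 1)/(Σaᵢ − K).
Here Σaᵢ = 66 and K = 5, so p(white) = (20 − 1)/(66 − 5) = 19/61 ≈ 0.311.

MAP estimate of p(white) = 0.311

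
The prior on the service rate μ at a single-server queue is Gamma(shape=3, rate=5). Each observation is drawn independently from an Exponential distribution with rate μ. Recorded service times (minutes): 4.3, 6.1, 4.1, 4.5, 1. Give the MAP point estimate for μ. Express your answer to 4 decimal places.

μ̂_MAP = 0.2800

The Exponential(rate=μ) likelihood is ∝ μ^n e^(−μΣtᵢ). Here n = 5 and Σtᵢ = 4.3 + 6.1 + 4.1 + 4.5 + 1 = 20.
Posterior ∝ μ^2e^(−5μ) · μ^5e^(−20μ) = μ^7e^(−25μ), i.e. Gamma(8, 25).
Mode = (a−1)/b = 7/25 ≈ 0.2800.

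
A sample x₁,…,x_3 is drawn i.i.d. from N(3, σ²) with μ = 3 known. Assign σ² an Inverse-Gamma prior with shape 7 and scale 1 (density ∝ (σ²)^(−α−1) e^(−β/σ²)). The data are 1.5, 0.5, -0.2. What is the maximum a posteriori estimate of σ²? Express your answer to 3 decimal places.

σ̂²_MAP = 1.092

Sum of squared deviations about the known mean: SS = (1.5−3)² + (0.5−3)² + (-0.2−3)² = 18.74.
The Normal likelihood contributes (σ²)^(−n/2) exp(−SS/(2σ²)), so the posterior is Inverse-Gamma(α + n/2, β + SS/2) = Inverse-Gamma(8.5, 10.37).
The mode of Inverse-Gamma(a, b) is b/(a+1) = 10.37/9.5 ≈ 1.092.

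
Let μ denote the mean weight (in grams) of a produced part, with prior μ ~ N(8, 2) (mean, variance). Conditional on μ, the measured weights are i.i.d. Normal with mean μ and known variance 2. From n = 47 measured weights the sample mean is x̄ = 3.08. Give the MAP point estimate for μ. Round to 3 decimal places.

n = 47, x̄ = 3.08.
For a Normal prior and Normal likelihood with known variance, the posterior is Normal; its mode equals its mean, the precision-weighted average.
Prior precision 1/σ₀² = 1/2 = 0.5; data precision n/σ² = 47/2 = 23.5.
μ̂ = (0.5·8 + 23.5·3.08) / (0.5 + 23.5) = 76.38/24 = 3.1825 ≈ 3.183.

μ̂_MAP = 3.183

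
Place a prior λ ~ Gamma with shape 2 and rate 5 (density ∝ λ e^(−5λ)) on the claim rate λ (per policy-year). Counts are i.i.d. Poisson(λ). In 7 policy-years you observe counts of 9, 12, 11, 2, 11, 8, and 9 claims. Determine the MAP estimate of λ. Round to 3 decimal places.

Σxᵢ = 9+12+11+2+11+8+9 = 62, with n = 7.
Posterior ∝ λe^(−5λ) · λ^62e^(−7λ) = λ^63e^(−12λ), i.e. Gamma(shape=64, rate=12).
The mode of a Gamma(a, b) with a ≥ 1 (shape–rate) is (a−1)/b = 63/12 ≈ 5.250.

λ̂_MAP = 5.250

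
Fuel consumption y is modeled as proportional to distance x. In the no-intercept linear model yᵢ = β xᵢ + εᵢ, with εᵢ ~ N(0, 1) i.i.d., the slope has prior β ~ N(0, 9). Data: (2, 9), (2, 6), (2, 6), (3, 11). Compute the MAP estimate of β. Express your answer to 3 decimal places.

β̂_MAP = 3.553

log p(β | y) = −Σ(yᵢ − βxᵢ)²/(2·1) − β²/(2·9) + const.
Setting the derivative to zero: Σxᵢ(yᵢ − βxᵢ)/1 − β/9 = 0, so β = Σxᵢyᵢ / (Σxᵢ² + σ²/τ²).
Σxᵢyᵢ = 2·9 + 2·6 + 2·6 + 3·11 = 75; Σxᵢ² = 21; σ²/τ² = 1/9.
β̂_MAP = 75 / (21 + 1/9) = 75/(190/9) = 135/38 ≈ 3.553.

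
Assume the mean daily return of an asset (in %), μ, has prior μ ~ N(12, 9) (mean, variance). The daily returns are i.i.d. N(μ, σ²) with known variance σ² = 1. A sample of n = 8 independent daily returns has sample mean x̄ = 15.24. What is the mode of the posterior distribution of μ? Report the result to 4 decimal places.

μ̂_MAP = 15.1956

n = 8, x̄ = 15.24.
For a Normal prior and Normal likelihood with known variance, the posterior is Normal; its mode equals its mean, the precision-weighted average.
Prior precision 1/σ₀² = 1/9; data precision n/σ² = 8/1 = 8.
μ̂ = ((1/9)·12 + 8·15.24) / (1/9 + 8) = (9244/75)/(73/9) = 27732/1825 ≈ 15.1956.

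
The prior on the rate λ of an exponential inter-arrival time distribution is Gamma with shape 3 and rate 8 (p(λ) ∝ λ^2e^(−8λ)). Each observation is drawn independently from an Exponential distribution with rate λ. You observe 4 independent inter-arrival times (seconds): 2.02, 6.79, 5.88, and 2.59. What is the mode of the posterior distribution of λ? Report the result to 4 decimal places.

The Exponential(rate=λ) likelihood is ∝ λ^n e^(−λΣtᵢ). Here n = 4 and Σtᵢ = 2.02 + 6.79 + 5.88 + 2.59 = 17.28.
Posterior ∝ λ^2e^(−8λ) · λ^4e^(−17.28λ) = λ^6e^(−25.28λ), i.e. Gamma(7, 25.28).
Mode = (a−1)/b = 6/25.28 ≈ 0.2373.

λ̂_MAP = 0.2373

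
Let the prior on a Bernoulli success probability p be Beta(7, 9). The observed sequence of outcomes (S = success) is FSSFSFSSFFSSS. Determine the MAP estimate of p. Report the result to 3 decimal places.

p̂_MAP = 0.519

Prior: Beta(7, 9).
Data: 8 successes in 13 trials (from the sequence). The binomial likelihood contributes p^8(1−p)^5, so the posterior is Beta(7+8, 9+5) = Beta(15, 14).
For Beta(a, b) with a, b > 1 the mode is (a−1)/(a+b−2) = 14/27 ≈ 0.519.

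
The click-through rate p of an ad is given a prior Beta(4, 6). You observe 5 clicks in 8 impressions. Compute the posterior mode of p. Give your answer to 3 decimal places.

Prior: Beta(4, 6).
Data: 5 successes in 8 trials. The binomial likelihood contributes p^5(1−p)^3, so the posterior is Beta(4+5, 6+3) = Beta(9, 9).
For Beta(a, b) with a, b > 1 the mode is (a−1)/(a+b−2) = 8/16 ≈ 0.500.

p̂_MAP = 0.500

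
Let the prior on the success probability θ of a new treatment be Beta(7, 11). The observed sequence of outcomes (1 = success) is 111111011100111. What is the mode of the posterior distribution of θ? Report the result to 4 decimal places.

θ̂_MAP = 0.5806

Prior: Beta(7, 11).
Data: 12 successes in 15 trials (from the sequence). The binomial likelihood contributes θ^12(1−θ)^3, so the posterior is Beta(7+12, 11+3) = Beta(19, 14).
For Beta(a, b) with a, b > 1 the mode is (a−1)/(a+b−2) = 18/31 ≈ 0.5806.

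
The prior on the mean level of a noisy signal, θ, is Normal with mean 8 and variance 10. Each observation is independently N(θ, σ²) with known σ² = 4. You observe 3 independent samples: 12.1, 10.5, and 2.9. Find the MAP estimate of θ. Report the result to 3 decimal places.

n = 3; x̄ = (12.1 + 10.5 + 2.9)/3 = 25.5/3 = 8.5.
For a Normal prior and Normal likelihood with known variance, the posterior is Normal; its mode equals its mean, the precision-weighted average.
Prior precision 1/σ₀² = 1/10 = 0.1; data precision n/σ² = 3/4 = 0.75.
θ̂ = (0.1·8 + 0.75·8.5) / (0.1 + 0.75) = 7.175/0.85 = 287/34 ≈ 8.441.

θ̂_MAP = 8.441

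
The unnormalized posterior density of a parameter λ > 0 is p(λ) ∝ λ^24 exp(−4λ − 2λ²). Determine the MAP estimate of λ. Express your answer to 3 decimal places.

ℓ'(λ) = 24/λ − 4 − 4λ. Setting this to zero and multiplying by λ: 4λ² + 4λ − 24 = 0.
λ = (−4 + √(4² + 4·4·24)) / (2·4) = (−4 + √400) / 8 = (−4 + 20)/8 = 2.
ℓ''(λ) = −24/λ² − 4 < 0, confirming a maximum.

λ̂_MAP = 2.000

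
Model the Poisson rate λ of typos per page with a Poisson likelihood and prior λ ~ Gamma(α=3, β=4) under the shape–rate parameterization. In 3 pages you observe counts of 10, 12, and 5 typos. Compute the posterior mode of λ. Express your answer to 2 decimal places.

Σxᵢ = 10+12+5 = 27, with n = 3.
Posterior ∝ λ^2e^(−4λ) · λ^27e^(−3λ) = λ^29e^(−7λ), i.e. Gamma(shape=30, rate=7).
The mode of a Gamma(a, b) with a ≥ 1 (shape–rate) is (a−1)/b = 29/7 ≈ 4.14.

λ̂_MAP = 4.14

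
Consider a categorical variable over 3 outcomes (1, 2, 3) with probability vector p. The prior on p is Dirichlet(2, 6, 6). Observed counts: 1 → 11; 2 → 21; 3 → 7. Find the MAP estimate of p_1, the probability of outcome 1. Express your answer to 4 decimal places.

The posterior is Dirichlet(αᵢ + nᵢ) = Dirichlet(13, 27, 13).
For a Dirichlet(a₁,…,a_K) with all aᵢ > 1, the mode has j-th component (aⱼ − 1)/(Σaᵢ − K).
Here Σaᵢ = 53 and K = 3, so p_1 = (13 − 1)/(53 − 3) = 12/50 ≈ 0.2400.

MAP estimate: 0.2400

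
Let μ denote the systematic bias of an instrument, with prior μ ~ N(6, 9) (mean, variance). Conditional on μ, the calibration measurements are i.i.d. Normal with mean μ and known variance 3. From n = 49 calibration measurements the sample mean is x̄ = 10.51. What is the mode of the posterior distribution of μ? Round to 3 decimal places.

μ̂_MAP = 10.480

n = 49, x̄ = 10.51.
For a Normal prior and Normal likelihood with known variance, the posterior is Normal; its mode equals its mean, the precision-weighted average.
Prior precision 1/σ₀² = 1/9; data precision n/σ² = 49/3.
μ̂ = ((1/9)·6 + (49/3)·10.51) / (1/9 + 49/3) = 172.33/(148/9) = 155097/14800 ≈ 10.480.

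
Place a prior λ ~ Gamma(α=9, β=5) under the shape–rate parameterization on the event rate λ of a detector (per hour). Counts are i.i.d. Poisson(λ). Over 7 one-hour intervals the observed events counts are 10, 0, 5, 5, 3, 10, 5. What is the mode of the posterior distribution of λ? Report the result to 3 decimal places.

Σxᵢ = 10+0+5+5+3+10+5 = 38, with n = 7.
Posterior ∝ λ^8e^(−5λ) · λ^38e^(−7λ) = λ^46e^(−12λ), i.e. Gamma(shape=47, rate=12).
The mode of a Gamma(a, b) with a ≥ 1 (shape–rate) is (a−1)/b = 46/12 ≈ 3.833.

λ̂_MAP = 3.833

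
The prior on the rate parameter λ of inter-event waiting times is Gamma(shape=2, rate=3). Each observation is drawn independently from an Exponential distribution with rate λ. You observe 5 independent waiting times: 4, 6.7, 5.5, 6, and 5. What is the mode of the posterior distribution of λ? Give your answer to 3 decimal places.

The Exponential(rate=λ) likelihood is ∝ λ^n e^(−λΣtᵢ). Here n = 5 and Σtᵢ = 4 + 6.7 + 5.5 + 6 + 5 = 27.2.
Posterior ∝ λe^(−3λ) · λ^5e^(−27.2λ) = λ^6e^(−30.2λ), i.e. Gamma(7, 30.2).
Mode = (a−1)/b = 6/30.2 ≈ 0.199.

λ̂_MAP = 0.199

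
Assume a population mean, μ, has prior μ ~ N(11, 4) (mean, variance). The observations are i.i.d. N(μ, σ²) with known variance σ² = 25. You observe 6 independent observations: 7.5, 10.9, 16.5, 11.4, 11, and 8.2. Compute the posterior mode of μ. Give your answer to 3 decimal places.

μ̂_MAP = 10.959

n = 6; x̄ = (7.5 + 10.9 + 16.5 + 11.4 + 11 + 8.2)/6 = 65.5/6 = 131/12 ≈ 10.9167.
For a Normal prior and Normal likelihood with known variance, the posterior is Normal; its mode equals its mean, the precision-weighted average.
Prior precision 1/σ₀² = 1/4 = 0.25; data precision n/σ² = 6/25 = 0.24.
μ̂ = (0.25·11 + 0.24·(131/12)) / (0.25 + 0.24) = 5.37/0.49 = 537/49 ≈ 10.959.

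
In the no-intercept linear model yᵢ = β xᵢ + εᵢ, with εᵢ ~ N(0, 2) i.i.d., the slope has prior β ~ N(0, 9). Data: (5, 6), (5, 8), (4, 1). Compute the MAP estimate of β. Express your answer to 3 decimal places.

log p(β | y) = −Σ(yᵢ − βxᵢ)²/(2·2) − β²/(2·9) + const.
Setting the derivative to zero: Σxᵢ(yᵢ − βxᵢ)/2 − β/9 = 0, so β = Σxᵢyᵢ / (Σxᵢ² + σ²/τ²).
Σxᵢyᵢ = 5·6 + 5·8 + 4·1 = 74; Σxᵢ² = 66; σ²/τ² = 2/9.
β̂_MAP = 74 / (66 + 2/9) = 74/(596/9) = 333/298 ≈ 1.117.

β̂_MAP = 1.117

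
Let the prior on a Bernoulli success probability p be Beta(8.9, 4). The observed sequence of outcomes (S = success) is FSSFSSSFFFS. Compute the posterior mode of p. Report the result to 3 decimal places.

Prior: Beta(8.9, 4).
Data: 6 successes in 11 trials (from the sequence). The binomial likelihood contributes p^6(1−p)^5, so the posterior is Beta(8.9+6, 4+5) = Beta(14.9, 9).
For Beta(a, b) with a, b > 1 the mode is (a−1)/(a+b−2) = 13.9/21.9 ≈ 0.635.

p̂_MAP = 0.635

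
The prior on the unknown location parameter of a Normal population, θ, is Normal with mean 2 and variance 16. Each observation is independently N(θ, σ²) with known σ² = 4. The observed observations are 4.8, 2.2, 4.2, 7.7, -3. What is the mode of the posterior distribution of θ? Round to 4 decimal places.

θ̂_MAP = 3.1238

n = 5; x̄ = (4.8 + 2.2 + 4.2 + 7.7 + (-3))/5 = 15.9/5 = 3.18.
For a Normal prior and Normal likelihood with known variance, the posterior is Normal; its mode equals its mean, the precision-weighted average.
Prior precision 1/σ₀² = 1/16 = 0.0625; data precision n/σ² = 5/4 = 1.25.
θ̂ = (0.0625·2 + 1.25·3.18) / (0.0625 + 1.25) = 4.1/1.3125 = 328/105 ≈ 3.1238.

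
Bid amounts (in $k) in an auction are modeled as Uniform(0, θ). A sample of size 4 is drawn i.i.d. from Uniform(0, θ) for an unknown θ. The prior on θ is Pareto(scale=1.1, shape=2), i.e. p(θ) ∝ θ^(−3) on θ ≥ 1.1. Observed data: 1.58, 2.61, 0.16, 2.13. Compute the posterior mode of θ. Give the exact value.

θ̂_MAP = 2.61

The Uniform(0, θ) likelihood is θ^(−n) for θ ≥ max(xᵢ), zero otherwise. Here max(xᵢ) = 2.61.
Posterior ∝ θ^(−3) · θ^(−4) = θ^(−7) on θ ≥ max(1.1, 2.61) = 2.61.
This density is strictly decreasing in θ, so the posterior mode lies at the lower boundary of the support.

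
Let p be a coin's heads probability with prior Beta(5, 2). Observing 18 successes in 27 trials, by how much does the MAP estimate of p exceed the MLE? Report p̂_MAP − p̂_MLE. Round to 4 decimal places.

MAP − MLE = 0.0208

Posterior is Beta(23, 11); MAP = (23−1)/(34−2) = 22/32 ≈ 0.68750.
MLE ignores the prior: p̂_MLE = k/n = 18/27 ≈ 0.66667.
Difference = 22/32 − 18/27 = 1/48 ≈ 0.0208.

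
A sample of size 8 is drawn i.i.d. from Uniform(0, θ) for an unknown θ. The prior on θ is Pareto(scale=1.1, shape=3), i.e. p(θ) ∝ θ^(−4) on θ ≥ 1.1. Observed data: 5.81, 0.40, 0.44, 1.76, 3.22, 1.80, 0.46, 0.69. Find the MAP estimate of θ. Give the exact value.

θ̂_MAP = 5.81

The Uniform(0, θ) likelihood is θ^(−n) for θ ≥ max(xᵢ), zero otherwise. Here max(xᵢ) = 5.81.
Posterior ∝ θ^(−4) · θ^(−8) = θ^(−12) on θ ≥ max(1.1, 5.81) = 5.81.
This density is strictly decreasing in θ, so the posterior mode lies at the lower boundary of the support.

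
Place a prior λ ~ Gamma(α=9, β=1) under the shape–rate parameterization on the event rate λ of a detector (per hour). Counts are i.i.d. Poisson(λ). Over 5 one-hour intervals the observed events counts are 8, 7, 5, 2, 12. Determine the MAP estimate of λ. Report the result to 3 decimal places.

λ̂_MAP = 7.000

Σxᵢ = 8+7+5+2+12 = 34, with n = 5.
Posterior ∝ λ^8e^(−1λ) · λ^34e^(−5λ) = λ^42e^(−6λ), i.e. Gamma(shape=43, rate=6).
The mode of a Gamma(a, b) with a ≥ 1 (shape–rate) is (a−1)/b = 42/6 ≈ 7.000.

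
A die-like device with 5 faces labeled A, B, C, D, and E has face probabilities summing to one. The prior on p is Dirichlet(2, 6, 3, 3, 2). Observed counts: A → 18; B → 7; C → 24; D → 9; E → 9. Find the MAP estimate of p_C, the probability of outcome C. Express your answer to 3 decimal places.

The posterior is Dirichlet(αᵢ + nᵢ) = Dirichlet(20, 13, 27, 12, 11).
For a Dirichlet(a₁,…,a_K) with all aᵢ > 1, the mode has j-th component (aⱼ − 1)/(Σaᵢ − K).
Here Σaᵢ = 83 and K = 5, so p_C = (27 − 1)/(83 − 5) = 26/78 ≈ 0.333.

MAP estimate of p_C = 0.333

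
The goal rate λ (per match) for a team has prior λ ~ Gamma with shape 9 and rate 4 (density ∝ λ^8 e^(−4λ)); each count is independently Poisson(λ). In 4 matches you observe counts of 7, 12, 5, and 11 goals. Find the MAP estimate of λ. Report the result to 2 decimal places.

λ̂_MAP = 5.38

Σxᵢ = 7+12+5+11 = 35, with n = 4.
Posterior ∝ λ^8e^(−4λ) · λ^35e^(−4λ) = λ^43e^(−8λ), i.e. Gamma(shape=44, rate=8).
The mode of a Gamma(a, b) with a ≥ 1 (shape–rate) is (a−1)/b = 43/8 ≈ 5.38.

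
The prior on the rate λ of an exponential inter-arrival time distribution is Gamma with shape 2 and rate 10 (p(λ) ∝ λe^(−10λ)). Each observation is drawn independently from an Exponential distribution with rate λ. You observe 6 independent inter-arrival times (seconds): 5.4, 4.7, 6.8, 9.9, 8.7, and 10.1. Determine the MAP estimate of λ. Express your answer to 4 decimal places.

λ̂_MAP = 0.1259

The Exponential(rate=λ) likelihood is ∝ λ^n e^(−λΣtᵢ). Here n = 6 and Σtᵢ = 5.4 + 4.7 + 6.8 + 9.9 + 8.7 + 10.1 = 45.6.
Posterior ∝ λe^(−10λ) · λ^6e^(−45.6λ) = λ^7e^(−55.6λ), i.e. Gamma(8, 55.6).
Mode = (a−1)/b = 7/55.6 ≈ 0.1259.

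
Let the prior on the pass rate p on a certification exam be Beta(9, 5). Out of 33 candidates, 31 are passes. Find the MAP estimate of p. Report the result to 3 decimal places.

Prior: Beta(9, 5).
Data: 31 successes in 33 trials. The binomial likelihood contributes p^31(1−p)^2, so the posterior is Beta(9+31, 5+2) = Beta(40, 7).
For Beta(a, b) with a, b > 1 the mode is (a−1)/(a+b−2) = 39/45 ≈ 0.867.

p̂_MAP = 0.867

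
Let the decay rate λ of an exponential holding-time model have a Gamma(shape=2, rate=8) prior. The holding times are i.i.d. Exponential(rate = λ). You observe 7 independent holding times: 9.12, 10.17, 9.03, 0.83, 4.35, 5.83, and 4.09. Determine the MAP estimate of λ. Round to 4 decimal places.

λ̂_MAP = 0.1556

The Exponential(rate=λ) likelihood is ∝ λ^n e^(−λΣtᵢ). Here n = 7 and Σtᵢ = 9.12 + 10.17 + 9.03 + 0.83 + 4.35 + 5.83 + 4.09 = 43.42.
Posterior ∝ λe^(−8λ) · λ^7e^(−43.42λ) = λ^8e^(−51.42λ), i.e. Gamma(9, 51.42).
Mode = (a−1)/b = 8/51.42 ≈ 0.1556.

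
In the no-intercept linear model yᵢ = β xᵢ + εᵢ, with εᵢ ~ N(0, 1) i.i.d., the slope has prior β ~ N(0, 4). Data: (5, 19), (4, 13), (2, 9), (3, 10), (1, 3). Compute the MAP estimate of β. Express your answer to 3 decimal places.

β̂_MAP = 3.584

log p(β | y) = −Σ(yᵢ − βxᵢ)²/(2·1) − β²/(2·4) + const.
Setting the derivative to zero: Σxᵢ(yᵢ − βxᵢ)/1 − β/4 = 0, so β = Σxᵢyᵢ / (Σxᵢ² + σ²/τ²).
Σxᵢyᵢ = 5·19 + 4·13 + 2·9 + 3·10 + 1·3 = 198; Σxᵢ² = 55; σ²/τ² = 0.25.
β̂_MAP = 198 / (55 + 0.25) = 198/55.25 ≈ 3.584.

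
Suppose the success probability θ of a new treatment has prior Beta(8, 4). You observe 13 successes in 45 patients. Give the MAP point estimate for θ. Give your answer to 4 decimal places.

Prior: Beta(8, 4).
Data: 13 successes in 45 trials. The binomial likelihood contributes θ^13(1−θ)^32, so the posterior is Beta(8+13, 4+32) = Beta(21, 36).
For Beta(a, b) with a, b > 1 the mode is (a−1)/(a+b−2) = 20/55 ≈ 0.3636.

θ̂_MAP = 0.3636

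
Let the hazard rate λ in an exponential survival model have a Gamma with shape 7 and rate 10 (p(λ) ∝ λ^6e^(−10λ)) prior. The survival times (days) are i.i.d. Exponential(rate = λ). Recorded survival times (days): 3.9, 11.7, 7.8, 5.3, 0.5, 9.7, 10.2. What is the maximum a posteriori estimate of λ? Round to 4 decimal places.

The Exponential(rate=λ) likelihood is ∝ λ^n e^(−λΣtᵢ). Here n = 7 and Σtᵢ = 3.9 + 11.7 + 7.8 + 5.3 + 0.5 + 9.7 + 10.2 = 49.1.
Posterior ∝ λ^6e^(−10λ) · λ^7e^(−49.1λ) = λ^13e^(−59.1λ), i.e. Gamma(14, 59.1).
Mode = (a−1)/b = 13/59.1 ≈ 0.2200.

λ̂_MAP = 0.2200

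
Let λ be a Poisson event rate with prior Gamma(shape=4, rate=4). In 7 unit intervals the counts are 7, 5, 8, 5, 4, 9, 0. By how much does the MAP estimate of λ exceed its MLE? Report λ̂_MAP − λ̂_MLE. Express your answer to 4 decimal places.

MAP − MLE = -1.7013

Σxᵢ = 38. Posterior is Gamma(42, 11); MAP = (42−1)/11 = 41/11 ≈ 3.72727.
MLE = x̄ = 38/7 ≈ 5.42857.
Difference = 41/11 − 38/7 = -131/77 ≈ -1.7013.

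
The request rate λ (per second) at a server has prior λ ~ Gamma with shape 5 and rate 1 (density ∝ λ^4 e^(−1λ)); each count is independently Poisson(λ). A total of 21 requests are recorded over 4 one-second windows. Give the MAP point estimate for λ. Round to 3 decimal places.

Σxᵢ = 21, n = 4.
Posterior ∝ λ^4e^(−1λ) · λ^21e^(−4λ) = λ^25e^(−5λ), i.e. Gamma(shape=26, rate=5).
The mode of a Gamma(a, b) with a ≥ 1 (shape–rate) is (a−1)/b = 25/5 ≈ 5.000.

λ̂_MAP = 5.000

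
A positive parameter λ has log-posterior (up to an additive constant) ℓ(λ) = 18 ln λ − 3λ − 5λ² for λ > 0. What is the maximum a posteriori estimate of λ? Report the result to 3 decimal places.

λ̂_MAP = 1.200

ℓ'(λ) = 18/λ − 3 − 10λ. Setting this to zero and multiplying by λ: 10λ² + 3λ − 18 = 0.
λ = (−3 + √(3² + 4·10·18)) / (2·10) = (−3 + √729) / 20 = (−3 + 27)/20 = 6/5.
ℓ''(λ) = −18/λ² − 10 < 0, confirming a maximum.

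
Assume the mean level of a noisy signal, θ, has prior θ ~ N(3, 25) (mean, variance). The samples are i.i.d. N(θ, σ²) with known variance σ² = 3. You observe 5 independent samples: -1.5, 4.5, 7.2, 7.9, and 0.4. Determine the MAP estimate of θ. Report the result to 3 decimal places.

n = 5; x̄ = ((-1.5) + 4.5 + 7.2 + 7.9 + 0.4)/5 = 18.5/5 = 3.7.
For a Normal prior and Normal likelihood with known variance, the posterior is Normal; its mode equals its mean, the precision-weighted average.
Prior precision 1/σ₀² = 1/25 = 0.04; data precision n/σ² = 5/3.
θ̂ = (0.04·3 + (5/3)·3.7) / (0.04 + 5/3) = (943/150)/(128/75) = 3.68359375 ≈ 3.684.

θ̂_MAP = 3.684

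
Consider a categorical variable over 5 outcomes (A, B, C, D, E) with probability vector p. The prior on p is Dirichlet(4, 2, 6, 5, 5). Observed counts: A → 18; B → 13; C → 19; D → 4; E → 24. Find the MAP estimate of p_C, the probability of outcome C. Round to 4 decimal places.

MAP estimate of p_C = 0.2526

The posterior is Dirichlet(αᵢ + nᵢ) = Dirichlet(22, 15, 25, 9, 29).
For a Dirichlet(a₁,…,a_K) with all aᵢ > 1, the mode has j-th component (aⱼ − 1)/(Σaᵢ − K).
Here Σaᵢ = 100 and K = 5, so p_C = (25 − 1)/(100 − 5) = 24/95 ≈ 0.2526.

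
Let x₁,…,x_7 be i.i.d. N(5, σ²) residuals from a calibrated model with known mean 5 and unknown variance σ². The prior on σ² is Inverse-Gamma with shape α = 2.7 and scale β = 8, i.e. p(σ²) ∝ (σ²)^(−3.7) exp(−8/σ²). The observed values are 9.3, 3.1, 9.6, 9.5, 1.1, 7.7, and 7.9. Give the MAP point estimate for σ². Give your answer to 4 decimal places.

σ̂²_MAP = 7.6681

Sum of squared deviations about the known mean: SS = (9.3−5)² + (3.1−5)² + (9.6−5)² + (9.5−5)² + (1.1−5)² + (7.7−5)² + (7.9−5)² = 94.42.
The Normal likelihood contributes (σ²)^(−n/2) exp(−SS/(2σ²)), so the posterior is Inverse-Gamma(α + n/2, β + SS/2) = Inverse-Gamma(6.2, 55.21).
The mode of Inverse-Gamma(a, b) is b/(a+1) = 55.21/7.2 ≈ 7.6681.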